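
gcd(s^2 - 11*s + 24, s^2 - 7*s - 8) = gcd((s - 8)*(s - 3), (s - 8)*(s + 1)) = s - 8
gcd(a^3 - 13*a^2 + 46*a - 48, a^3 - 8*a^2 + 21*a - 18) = a^2 - 5*a + 6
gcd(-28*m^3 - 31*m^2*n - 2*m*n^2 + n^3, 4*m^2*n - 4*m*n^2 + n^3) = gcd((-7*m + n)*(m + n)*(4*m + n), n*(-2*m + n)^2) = 1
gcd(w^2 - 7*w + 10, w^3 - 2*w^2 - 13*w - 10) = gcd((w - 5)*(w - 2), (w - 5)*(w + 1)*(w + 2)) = w - 5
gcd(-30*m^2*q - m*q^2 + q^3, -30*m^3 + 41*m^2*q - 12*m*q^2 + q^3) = -6*m + q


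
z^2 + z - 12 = (z - 3)*(z + 4)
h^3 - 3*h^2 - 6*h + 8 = (h - 4)*(h - 1)*(h + 2)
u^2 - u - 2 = (u - 2)*(u + 1)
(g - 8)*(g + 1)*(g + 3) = g^3 - 4*g^2 - 29*g - 24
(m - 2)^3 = m^3 - 6*m^2 + 12*m - 8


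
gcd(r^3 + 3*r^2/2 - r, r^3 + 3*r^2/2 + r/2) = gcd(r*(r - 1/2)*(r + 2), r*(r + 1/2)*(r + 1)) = r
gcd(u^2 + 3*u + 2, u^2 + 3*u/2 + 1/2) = u + 1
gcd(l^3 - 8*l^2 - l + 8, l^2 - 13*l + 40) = l - 8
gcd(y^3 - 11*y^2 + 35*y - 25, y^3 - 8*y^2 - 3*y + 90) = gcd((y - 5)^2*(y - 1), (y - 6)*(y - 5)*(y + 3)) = y - 5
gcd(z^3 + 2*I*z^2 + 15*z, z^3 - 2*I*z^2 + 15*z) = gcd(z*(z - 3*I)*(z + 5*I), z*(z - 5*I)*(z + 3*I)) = z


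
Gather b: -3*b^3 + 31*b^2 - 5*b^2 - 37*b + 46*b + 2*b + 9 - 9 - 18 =-3*b^3 + 26*b^2 + 11*b - 18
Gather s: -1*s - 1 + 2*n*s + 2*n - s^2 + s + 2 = 2*n*s + 2*n - s^2 + 1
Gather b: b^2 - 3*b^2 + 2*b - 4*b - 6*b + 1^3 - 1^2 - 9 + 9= -2*b^2 - 8*b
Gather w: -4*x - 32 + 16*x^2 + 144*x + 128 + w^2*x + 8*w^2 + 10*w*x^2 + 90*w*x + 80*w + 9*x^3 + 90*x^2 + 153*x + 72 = w^2*(x + 8) + w*(10*x^2 + 90*x + 80) + 9*x^3 + 106*x^2 + 293*x + 168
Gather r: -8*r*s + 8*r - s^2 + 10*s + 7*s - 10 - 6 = r*(8 - 8*s) - s^2 + 17*s - 16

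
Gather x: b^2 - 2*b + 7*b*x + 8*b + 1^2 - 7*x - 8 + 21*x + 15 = b^2 + 6*b + x*(7*b + 14) + 8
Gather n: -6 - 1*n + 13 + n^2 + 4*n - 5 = n^2 + 3*n + 2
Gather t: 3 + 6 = 9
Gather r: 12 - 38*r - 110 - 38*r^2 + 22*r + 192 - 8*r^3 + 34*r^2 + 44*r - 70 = -8*r^3 - 4*r^2 + 28*r + 24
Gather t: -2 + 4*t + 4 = 4*t + 2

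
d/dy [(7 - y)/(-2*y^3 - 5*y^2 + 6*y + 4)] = (-4*y^3 + 37*y^2 + 70*y - 46)/(4*y^6 + 20*y^5 + y^4 - 76*y^3 - 4*y^2 + 48*y + 16)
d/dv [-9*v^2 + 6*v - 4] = 6 - 18*v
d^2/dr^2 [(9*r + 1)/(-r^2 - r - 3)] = 2*(-(2*r + 1)^2*(9*r + 1) + (27*r + 10)*(r^2 + r + 3))/(r^2 + r + 3)^3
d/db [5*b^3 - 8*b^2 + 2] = b*(15*b - 16)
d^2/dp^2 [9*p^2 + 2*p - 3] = 18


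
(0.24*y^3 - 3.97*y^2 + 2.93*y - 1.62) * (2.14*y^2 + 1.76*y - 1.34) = 0.5136*y^5 - 8.0734*y^4 - 1.0386*y^3 + 7.0098*y^2 - 6.7774*y + 2.1708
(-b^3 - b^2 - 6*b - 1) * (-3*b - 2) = 3*b^4 + 5*b^3 + 20*b^2 + 15*b + 2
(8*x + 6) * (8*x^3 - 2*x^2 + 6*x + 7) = 64*x^4 + 32*x^3 + 36*x^2 + 92*x + 42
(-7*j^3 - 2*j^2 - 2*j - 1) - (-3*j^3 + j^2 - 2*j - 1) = -4*j^3 - 3*j^2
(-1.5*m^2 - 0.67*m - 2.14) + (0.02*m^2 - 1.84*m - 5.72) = -1.48*m^2 - 2.51*m - 7.86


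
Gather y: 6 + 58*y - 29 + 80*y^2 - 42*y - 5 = 80*y^2 + 16*y - 28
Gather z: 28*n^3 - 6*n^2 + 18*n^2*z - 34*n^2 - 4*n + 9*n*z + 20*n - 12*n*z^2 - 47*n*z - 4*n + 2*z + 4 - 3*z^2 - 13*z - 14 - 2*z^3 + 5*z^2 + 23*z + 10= 28*n^3 - 40*n^2 + 12*n - 2*z^3 + z^2*(2 - 12*n) + z*(18*n^2 - 38*n + 12)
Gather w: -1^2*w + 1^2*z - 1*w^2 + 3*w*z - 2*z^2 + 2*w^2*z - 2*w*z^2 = w^2*(2*z - 1) + w*(-2*z^2 + 3*z - 1) - 2*z^2 + z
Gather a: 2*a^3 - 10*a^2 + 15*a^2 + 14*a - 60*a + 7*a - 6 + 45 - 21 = 2*a^3 + 5*a^2 - 39*a + 18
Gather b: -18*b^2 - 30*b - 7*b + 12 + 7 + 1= -18*b^2 - 37*b + 20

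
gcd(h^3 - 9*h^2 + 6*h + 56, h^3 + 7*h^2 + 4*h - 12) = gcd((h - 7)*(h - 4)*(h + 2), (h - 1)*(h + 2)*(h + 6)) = h + 2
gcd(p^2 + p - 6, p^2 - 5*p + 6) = p - 2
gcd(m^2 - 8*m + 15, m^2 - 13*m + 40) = m - 5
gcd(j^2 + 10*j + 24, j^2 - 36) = j + 6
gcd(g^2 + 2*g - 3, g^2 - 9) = g + 3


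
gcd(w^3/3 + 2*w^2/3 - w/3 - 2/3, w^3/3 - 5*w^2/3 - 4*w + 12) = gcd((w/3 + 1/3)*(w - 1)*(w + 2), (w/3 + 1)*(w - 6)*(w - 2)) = 1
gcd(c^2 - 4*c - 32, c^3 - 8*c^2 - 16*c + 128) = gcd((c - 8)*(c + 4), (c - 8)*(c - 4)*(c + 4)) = c^2 - 4*c - 32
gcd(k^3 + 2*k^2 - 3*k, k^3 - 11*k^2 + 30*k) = k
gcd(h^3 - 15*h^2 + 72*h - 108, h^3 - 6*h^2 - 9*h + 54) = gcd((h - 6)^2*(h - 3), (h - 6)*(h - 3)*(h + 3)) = h^2 - 9*h + 18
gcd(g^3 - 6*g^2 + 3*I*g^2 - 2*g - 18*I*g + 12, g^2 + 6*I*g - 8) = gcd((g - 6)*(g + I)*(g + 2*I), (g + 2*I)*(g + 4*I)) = g + 2*I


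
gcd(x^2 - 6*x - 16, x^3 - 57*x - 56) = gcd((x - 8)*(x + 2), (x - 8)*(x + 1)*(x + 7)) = x - 8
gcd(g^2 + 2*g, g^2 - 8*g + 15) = 1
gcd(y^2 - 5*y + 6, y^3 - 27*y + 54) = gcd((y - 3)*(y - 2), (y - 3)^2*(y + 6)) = y - 3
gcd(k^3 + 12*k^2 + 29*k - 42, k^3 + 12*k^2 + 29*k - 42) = k^3 + 12*k^2 + 29*k - 42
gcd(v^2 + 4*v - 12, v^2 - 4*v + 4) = v - 2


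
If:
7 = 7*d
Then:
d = 1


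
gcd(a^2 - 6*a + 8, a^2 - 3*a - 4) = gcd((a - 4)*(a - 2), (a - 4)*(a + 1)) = a - 4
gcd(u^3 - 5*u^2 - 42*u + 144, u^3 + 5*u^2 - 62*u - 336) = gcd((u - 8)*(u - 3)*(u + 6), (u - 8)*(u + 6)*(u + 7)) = u^2 - 2*u - 48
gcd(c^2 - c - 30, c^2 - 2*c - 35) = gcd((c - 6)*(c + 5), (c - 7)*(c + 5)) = c + 5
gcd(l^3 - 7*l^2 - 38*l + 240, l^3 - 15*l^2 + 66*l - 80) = l^2 - 13*l + 40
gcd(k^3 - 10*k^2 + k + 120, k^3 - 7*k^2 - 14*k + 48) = k^2 - 5*k - 24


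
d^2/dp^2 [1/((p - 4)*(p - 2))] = 2*((p - 4)^2 + (p - 4)*(p - 2) + (p - 2)^2)/((p - 4)^3*(p - 2)^3)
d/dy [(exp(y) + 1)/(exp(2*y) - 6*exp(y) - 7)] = -exp(y)/(exp(2*y) - 14*exp(y) + 49)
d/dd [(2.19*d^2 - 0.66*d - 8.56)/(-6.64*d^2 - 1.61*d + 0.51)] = (-7.9083*d^2 - 111.443*d - 14.1182)/(44.0896*d^4 + 21.3808*d^3 - 4.1807*d^2 - 1.6422*d + 0.2601)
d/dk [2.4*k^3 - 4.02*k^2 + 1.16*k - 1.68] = 7.2*k^2 - 8.04*k + 1.16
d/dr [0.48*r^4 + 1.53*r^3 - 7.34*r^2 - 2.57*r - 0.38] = 1.92*r^3 + 4.59*r^2 - 14.68*r - 2.57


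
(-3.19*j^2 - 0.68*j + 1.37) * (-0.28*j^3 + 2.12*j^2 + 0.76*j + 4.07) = 0.8932*j^5 - 6.5724*j^4 - 4.2496*j^3 - 10.5957*j^2 - 1.7264*j + 5.5759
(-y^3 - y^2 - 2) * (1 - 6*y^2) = 6*y^5 + 6*y^4 - y^3 + 11*y^2 - 2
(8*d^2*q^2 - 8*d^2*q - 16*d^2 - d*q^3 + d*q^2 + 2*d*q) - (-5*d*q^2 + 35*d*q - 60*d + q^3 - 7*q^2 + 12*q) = 8*d^2*q^2 - 8*d^2*q - 16*d^2 - d*q^3 + 6*d*q^2 - 33*d*q + 60*d - q^3 + 7*q^2 - 12*q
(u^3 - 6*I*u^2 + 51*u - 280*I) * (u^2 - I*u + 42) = u^5 - 7*I*u^4 + 87*u^3 - 583*I*u^2 + 1862*u - 11760*I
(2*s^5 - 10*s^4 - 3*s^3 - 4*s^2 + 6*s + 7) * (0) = 0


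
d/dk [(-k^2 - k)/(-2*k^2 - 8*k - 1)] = (6*k^2 + 2*k + 1)/(4*k^4 + 32*k^3 + 68*k^2 + 16*k + 1)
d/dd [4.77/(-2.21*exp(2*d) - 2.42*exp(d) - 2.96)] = (21.0834*exp(d) + 11.5434)*exp(d)/(2.21*exp(2*d) + 2.42*exp(d) + 2.96)^2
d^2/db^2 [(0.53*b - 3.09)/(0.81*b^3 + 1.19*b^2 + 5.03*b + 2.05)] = (2.086398*b^5 - 21.262986*b^4 - 50.472908*b^3 - 112.352796*b^2 - 87.946818*b - 152.213642)/(0.531441*b^9 + 2.342277*b^8 + 13.341672*b^7 + 34.810676*b^6 + 94.706106*b^5 + 149.147118*b^4 + 211.099712*b^3 + 170.60346*b^2 + 63.415725*b + 8.615125)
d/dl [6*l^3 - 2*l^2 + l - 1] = 18*l^2 - 4*l + 1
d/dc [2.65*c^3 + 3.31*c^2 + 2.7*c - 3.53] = 7.95*c^2 + 6.62*c + 2.7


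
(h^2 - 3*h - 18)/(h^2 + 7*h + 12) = (h - 6)/(h + 4)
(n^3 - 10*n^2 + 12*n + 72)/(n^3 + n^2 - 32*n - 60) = (n - 6)/(n + 5)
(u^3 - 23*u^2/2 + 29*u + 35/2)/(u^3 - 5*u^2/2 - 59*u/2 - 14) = (u - 5)/(u + 4)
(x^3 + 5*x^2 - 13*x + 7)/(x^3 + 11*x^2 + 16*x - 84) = (x^2 - 2*x + 1)/(x^2 + 4*x - 12)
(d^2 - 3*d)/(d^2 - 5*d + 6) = d/(d - 2)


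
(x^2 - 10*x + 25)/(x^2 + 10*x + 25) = (x^2 - 10*x + 25)/(x^2 + 10*x + 25)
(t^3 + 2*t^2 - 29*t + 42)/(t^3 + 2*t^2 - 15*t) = (t^2 + 5*t - 14)/(t*(t + 5))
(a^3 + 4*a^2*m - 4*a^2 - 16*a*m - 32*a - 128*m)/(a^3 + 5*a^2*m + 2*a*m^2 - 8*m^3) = (a^2 - 4*a - 32)/(a^2 + a*m - 2*m^2)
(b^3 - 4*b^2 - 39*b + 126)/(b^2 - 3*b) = b - 1 - 42/b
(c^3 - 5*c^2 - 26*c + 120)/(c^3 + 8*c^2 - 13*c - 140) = (c - 6)/(c + 7)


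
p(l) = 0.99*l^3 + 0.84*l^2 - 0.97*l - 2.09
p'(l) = 2.97*l^2 + 1.68*l - 0.97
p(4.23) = 83.77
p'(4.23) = 59.28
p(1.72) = 3.76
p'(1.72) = 10.71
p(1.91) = 6.02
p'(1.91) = 13.07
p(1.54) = 2.02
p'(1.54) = 8.66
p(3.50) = 47.25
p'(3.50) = 41.29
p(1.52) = 1.85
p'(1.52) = 8.45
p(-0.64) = -1.38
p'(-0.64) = -0.83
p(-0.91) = -1.26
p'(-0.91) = -0.04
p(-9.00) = -647.03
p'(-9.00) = 224.48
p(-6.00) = -179.87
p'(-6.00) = 95.87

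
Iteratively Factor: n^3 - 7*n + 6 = (n - 2)*(n^2 + 2*n - 3) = (n - 2)*(n - 1)*(n + 3)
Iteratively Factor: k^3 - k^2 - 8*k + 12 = (k - 2)*(k^2 + k - 6) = (k - 2)*(k + 3)*(k - 2)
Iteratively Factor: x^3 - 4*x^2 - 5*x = (x - 5)*(x^2 + x) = (x - 5)*(x + 1)*(x)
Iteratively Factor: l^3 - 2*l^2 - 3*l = (l + 1)*(l^2 - 3*l) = (l - 3)*(l + 1)*(l)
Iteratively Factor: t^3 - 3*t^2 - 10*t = (t - 5)*(t^2 + 2*t) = t*(t - 5)*(t + 2)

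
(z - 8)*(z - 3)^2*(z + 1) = z^4 - 13*z^3 + 43*z^2 - 15*z - 72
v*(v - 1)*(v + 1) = v^3 - v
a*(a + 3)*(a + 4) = a^3 + 7*a^2 + 12*a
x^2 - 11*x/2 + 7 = (x - 7/2)*(x - 2)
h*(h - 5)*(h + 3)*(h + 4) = h^4 + 2*h^3 - 23*h^2 - 60*h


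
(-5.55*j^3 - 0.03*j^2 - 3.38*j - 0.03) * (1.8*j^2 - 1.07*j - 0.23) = -9.99*j^5 + 5.8845*j^4 - 4.7754*j^3 + 3.5695*j^2 + 0.8095*j + 0.0069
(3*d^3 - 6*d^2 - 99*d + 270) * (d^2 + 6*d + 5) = 3*d^5 + 12*d^4 - 120*d^3 - 354*d^2 + 1125*d + 1350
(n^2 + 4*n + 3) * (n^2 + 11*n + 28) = n^4 + 15*n^3 + 75*n^2 + 145*n + 84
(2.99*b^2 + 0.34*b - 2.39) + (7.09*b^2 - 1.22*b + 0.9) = 10.08*b^2 - 0.88*b - 1.49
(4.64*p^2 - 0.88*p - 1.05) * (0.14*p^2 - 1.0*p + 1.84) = 0.6496*p^4 - 4.7632*p^3 + 9.2706*p^2 - 0.5692*p - 1.932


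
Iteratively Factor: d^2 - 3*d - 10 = (d + 2)*(d - 5)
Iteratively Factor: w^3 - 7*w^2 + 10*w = (w - 5)*(w^2 - 2*w) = (w - 5)*(w - 2)*(w)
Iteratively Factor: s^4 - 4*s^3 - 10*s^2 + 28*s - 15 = (s + 3)*(s^3 - 7*s^2 + 11*s - 5) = (s - 1)*(s + 3)*(s^2 - 6*s + 5) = (s - 5)*(s - 1)*(s + 3)*(s - 1)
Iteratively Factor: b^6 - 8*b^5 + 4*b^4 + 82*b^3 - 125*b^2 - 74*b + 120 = (b - 1)*(b^5 - 7*b^4 - 3*b^3 + 79*b^2 - 46*b - 120) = (b - 5)*(b - 1)*(b^4 - 2*b^3 - 13*b^2 + 14*b + 24) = (b - 5)*(b - 1)*(b + 3)*(b^3 - 5*b^2 + 2*b + 8) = (b - 5)*(b - 4)*(b - 1)*(b + 3)*(b^2 - b - 2) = (b - 5)*(b - 4)*(b - 2)*(b - 1)*(b + 3)*(b + 1)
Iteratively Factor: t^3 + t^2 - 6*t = (t + 3)*(t^2 - 2*t) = (t - 2)*(t + 3)*(t)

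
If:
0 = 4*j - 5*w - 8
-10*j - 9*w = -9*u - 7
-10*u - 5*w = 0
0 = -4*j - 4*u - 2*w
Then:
No Solution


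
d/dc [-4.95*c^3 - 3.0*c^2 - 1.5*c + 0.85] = -14.85*c^2 - 6.0*c - 1.5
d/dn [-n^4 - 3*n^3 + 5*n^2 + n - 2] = -4*n^3 - 9*n^2 + 10*n + 1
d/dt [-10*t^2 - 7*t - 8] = -20*t - 7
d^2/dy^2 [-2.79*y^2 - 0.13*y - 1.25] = -5.58000000000000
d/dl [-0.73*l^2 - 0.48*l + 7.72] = -1.46*l - 0.48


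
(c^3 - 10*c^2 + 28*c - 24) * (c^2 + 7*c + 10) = c^5 - 3*c^4 - 32*c^3 + 72*c^2 + 112*c - 240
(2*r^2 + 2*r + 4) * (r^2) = 2*r^4 + 2*r^3 + 4*r^2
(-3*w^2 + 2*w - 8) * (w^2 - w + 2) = -3*w^4 + 5*w^3 - 16*w^2 + 12*w - 16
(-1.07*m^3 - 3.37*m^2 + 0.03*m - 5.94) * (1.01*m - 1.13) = -1.0807*m^4 - 2.1946*m^3 + 3.8384*m^2 - 6.0333*m + 6.7122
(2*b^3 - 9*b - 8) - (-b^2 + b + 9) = 2*b^3 + b^2 - 10*b - 17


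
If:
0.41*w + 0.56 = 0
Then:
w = -1.37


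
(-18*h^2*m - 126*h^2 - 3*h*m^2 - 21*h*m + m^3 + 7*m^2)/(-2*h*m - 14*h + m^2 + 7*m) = (18*h^2 + 3*h*m - m^2)/(2*h - m)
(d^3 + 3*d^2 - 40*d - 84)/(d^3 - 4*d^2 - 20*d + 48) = (d^2 + 9*d + 14)/(d^2 + 2*d - 8)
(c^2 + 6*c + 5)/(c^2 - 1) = (c + 5)/(c - 1)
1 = 1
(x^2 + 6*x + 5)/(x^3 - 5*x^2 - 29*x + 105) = (x + 1)/(x^2 - 10*x + 21)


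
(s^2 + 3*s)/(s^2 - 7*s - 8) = s*(s + 3)/(s^2 - 7*s - 8)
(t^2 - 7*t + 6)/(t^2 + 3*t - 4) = (t - 6)/(t + 4)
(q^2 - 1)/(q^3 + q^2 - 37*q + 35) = (q + 1)/(q^2 + 2*q - 35)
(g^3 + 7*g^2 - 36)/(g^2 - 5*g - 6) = (-g^3 - 7*g^2 + 36)/(-g^2 + 5*g + 6)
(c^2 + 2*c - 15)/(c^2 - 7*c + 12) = (c + 5)/(c - 4)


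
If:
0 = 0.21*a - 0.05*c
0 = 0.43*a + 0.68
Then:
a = -1.58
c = -6.64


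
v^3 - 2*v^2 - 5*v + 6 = (v - 3)*(v - 1)*(v + 2)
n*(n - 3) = n^2 - 3*n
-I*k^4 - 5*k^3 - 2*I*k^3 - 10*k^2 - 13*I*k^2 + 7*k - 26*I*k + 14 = (k + 2)*(k - 7*I)*(k + I)*(-I*k + 1)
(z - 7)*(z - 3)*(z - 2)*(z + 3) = z^4 - 9*z^3 + 5*z^2 + 81*z - 126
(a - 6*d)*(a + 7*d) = a^2 + a*d - 42*d^2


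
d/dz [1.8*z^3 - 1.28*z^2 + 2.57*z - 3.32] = 5.4*z^2 - 2.56*z + 2.57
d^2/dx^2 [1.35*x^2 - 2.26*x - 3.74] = 2.70000000000000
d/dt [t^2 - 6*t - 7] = 2*t - 6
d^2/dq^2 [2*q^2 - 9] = 4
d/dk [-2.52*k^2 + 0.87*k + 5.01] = 0.87 - 5.04*k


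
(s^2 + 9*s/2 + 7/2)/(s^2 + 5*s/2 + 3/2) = (2*s + 7)/(2*s + 3)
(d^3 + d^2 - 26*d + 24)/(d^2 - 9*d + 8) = (d^2 + 2*d - 24)/(d - 8)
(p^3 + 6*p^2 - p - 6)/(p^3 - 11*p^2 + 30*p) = (p^3 + 6*p^2 - p - 6)/(p*(p^2 - 11*p + 30))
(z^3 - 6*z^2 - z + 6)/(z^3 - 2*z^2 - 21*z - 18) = (z - 1)/(z + 3)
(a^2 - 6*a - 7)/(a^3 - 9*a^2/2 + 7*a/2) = 2*(a^2 - 6*a - 7)/(a*(2*a^2 - 9*a + 7))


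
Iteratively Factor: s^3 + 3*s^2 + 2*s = (s + 2)*(s^2 + s) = s*(s + 2)*(s + 1)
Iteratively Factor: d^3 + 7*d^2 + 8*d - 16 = (d - 1)*(d^2 + 8*d + 16) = (d - 1)*(d + 4)*(d + 4)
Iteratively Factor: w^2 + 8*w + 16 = (w + 4)*(w + 4)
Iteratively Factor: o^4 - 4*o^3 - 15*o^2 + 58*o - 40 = (o + 4)*(o^3 - 8*o^2 + 17*o - 10) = (o - 1)*(o + 4)*(o^2 - 7*o + 10) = (o - 2)*(o - 1)*(o + 4)*(o - 5)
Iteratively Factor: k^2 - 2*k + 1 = (k - 1)*(k - 1)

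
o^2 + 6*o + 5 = (o + 1)*(o + 5)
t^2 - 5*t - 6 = (t - 6)*(t + 1)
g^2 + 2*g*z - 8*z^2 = (g - 2*z)*(g + 4*z)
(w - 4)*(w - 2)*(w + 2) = w^3 - 4*w^2 - 4*w + 16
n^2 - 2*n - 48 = (n - 8)*(n + 6)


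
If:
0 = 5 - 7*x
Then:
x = 5/7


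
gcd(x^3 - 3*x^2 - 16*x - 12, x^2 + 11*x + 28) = 1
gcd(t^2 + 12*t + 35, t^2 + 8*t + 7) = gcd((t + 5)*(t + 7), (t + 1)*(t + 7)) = t + 7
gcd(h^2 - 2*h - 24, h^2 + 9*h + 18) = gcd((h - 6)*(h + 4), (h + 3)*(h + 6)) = 1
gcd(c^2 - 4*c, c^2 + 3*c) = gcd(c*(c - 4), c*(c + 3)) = c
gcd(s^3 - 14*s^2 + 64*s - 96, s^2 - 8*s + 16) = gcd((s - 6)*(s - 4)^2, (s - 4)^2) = s^2 - 8*s + 16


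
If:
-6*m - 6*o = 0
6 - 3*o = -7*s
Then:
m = -7*s/3 - 2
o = 7*s/3 + 2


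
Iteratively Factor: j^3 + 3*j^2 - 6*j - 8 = (j + 4)*(j^2 - j - 2) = (j + 1)*(j + 4)*(j - 2)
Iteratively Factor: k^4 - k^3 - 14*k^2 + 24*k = (k - 3)*(k^3 + 2*k^2 - 8*k) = (k - 3)*(k - 2)*(k^2 + 4*k) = (k - 3)*(k - 2)*(k + 4)*(k)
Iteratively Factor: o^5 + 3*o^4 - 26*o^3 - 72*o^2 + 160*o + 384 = (o + 2)*(o^4 + o^3 - 28*o^2 - 16*o + 192) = (o - 3)*(o + 2)*(o^3 + 4*o^2 - 16*o - 64) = (o - 3)*(o + 2)*(o + 4)*(o^2 - 16) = (o - 4)*(o - 3)*(o + 2)*(o + 4)*(o + 4)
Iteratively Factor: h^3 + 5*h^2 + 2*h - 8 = (h + 4)*(h^2 + h - 2) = (h + 2)*(h + 4)*(h - 1)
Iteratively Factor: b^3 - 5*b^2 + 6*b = (b - 2)*(b^2 - 3*b) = (b - 3)*(b - 2)*(b)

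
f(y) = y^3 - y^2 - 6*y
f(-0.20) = 1.15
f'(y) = 3*y^2 - 2*y - 6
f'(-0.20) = -5.48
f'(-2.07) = 10.99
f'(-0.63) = -3.55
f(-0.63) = 3.13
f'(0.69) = -5.95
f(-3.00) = -18.00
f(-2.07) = -0.73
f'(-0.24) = -5.35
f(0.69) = -4.29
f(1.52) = -7.92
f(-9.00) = -756.00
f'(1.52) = -2.11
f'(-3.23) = 31.76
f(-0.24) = 1.37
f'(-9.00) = 255.00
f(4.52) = 44.80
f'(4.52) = 46.25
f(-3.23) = -24.75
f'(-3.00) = 27.00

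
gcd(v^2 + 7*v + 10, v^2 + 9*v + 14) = v + 2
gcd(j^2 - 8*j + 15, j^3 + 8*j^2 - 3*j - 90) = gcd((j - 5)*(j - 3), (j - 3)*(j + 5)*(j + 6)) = j - 3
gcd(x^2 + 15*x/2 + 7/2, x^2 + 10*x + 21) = x + 7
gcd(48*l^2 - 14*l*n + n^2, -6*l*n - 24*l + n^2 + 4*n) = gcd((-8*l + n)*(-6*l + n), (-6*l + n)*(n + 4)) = 6*l - n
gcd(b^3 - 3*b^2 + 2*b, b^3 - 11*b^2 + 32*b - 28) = b - 2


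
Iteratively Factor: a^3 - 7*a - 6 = (a + 2)*(a^2 - 2*a - 3) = (a + 1)*(a + 2)*(a - 3)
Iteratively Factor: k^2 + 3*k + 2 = (k + 2)*(k + 1)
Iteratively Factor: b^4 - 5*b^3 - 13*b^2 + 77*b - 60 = (b - 3)*(b^3 - 2*b^2 - 19*b + 20) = (b - 3)*(b + 4)*(b^2 - 6*b + 5) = (b - 5)*(b - 3)*(b + 4)*(b - 1)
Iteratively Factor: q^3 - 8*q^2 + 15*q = (q - 3)*(q^2 - 5*q) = q*(q - 3)*(q - 5)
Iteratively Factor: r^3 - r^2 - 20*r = (r)*(r^2 - r - 20) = r*(r - 5)*(r + 4)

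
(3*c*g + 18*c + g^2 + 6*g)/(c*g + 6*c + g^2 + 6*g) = (3*c + g)/(c + g)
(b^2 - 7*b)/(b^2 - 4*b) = (b - 7)/(b - 4)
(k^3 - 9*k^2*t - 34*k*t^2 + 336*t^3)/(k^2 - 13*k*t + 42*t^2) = (-k^2 + 2*k*t + 48*t^2)/(-k + 6*t)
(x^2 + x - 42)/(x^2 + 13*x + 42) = (x - 6)/(x + 6)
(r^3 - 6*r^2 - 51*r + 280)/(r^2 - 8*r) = r + 2 - 35/r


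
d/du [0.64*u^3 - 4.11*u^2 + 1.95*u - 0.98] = 1.92*u^2 - 8.22*u + 1.95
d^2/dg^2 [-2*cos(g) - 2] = 2*cos(g)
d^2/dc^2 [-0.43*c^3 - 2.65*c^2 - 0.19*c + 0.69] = -2.58*c - 5.3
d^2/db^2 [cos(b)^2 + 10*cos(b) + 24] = -10*cos(b) - 2*cos(2*b)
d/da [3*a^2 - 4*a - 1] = 6*a - 4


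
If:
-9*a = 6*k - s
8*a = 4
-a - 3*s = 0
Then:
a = 1/2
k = -7/9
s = -1/6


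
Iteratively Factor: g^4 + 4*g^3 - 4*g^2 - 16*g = (g + 4)*(g^3 - 4*g) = g*(g + 4)*(g^2 - 4) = g*(g - 2)*(g + 4)*(g + 2)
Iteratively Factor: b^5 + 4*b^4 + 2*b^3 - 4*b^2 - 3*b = (b + 1)*(b^4 + 3*b^3 - b^2 - 3*b) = b*(b + 1)*(b^3 + 3*b^2 - b - 3) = b*(b + 1)*(b + 3)*(b^2 - 1) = b*(b + 1)^2*(b + 3)*(b - 1)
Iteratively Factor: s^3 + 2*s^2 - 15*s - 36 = (s + 3)*(s^2 - s - 12) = (s + 3)^2*(s - 4)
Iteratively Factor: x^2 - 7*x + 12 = (x - 4)*(x - 3)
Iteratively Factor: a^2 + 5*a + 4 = (a + 4)*(a + 1)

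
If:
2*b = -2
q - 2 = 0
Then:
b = -1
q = 2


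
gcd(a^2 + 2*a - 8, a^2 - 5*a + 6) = a - 2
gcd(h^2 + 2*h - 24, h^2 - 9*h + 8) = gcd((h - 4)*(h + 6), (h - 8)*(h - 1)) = 1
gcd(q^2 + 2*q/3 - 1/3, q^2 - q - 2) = q + 1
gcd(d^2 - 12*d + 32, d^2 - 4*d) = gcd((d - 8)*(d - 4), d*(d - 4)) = d - 4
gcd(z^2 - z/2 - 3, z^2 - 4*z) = 1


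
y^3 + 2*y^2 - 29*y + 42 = (y - 3)*(y - 2)*(y + 7)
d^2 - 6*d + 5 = (d - 5)*(d - 1)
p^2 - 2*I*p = p*(p - 2*I)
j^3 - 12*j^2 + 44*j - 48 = (j - 6)*(j - 4)*(j - 2)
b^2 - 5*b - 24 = (b - 8)*(b + 3)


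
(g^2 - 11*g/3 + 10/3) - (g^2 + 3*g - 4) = 22/3 - 20*g/3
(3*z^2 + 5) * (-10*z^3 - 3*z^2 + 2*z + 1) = -30*z^5 - 9*z^4 - 44*z^3 - 12*z^2 + 10*z + 5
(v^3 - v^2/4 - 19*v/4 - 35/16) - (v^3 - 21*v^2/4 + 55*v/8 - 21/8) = 5*v^2 - 93*v/8 + 7/16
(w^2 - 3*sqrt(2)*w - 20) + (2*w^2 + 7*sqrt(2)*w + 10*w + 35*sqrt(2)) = 3*w^2 + 4*sqrt(2)*w + 10*w - 20 + 35*sqrt(2)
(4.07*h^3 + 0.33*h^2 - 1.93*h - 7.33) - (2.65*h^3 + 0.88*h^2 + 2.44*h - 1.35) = 1.42*h^3 - 0.55*h^2 - 4.37*h - 5.98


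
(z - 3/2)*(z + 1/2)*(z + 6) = z^3 + 5*z^2 - 27*z/4 - 9/2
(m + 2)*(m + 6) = m^2 + 8*m + 12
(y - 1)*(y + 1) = y^2 - 1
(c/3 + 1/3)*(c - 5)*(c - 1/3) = c^3/3 - 13*c^2/9 - 11*c/9 + 5/9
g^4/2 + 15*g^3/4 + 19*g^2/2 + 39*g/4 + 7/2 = (g/2 + 1/2)*(g + 1)*(g + 2)*(g + 7/2)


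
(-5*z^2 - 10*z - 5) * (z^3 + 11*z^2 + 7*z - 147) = -5*z^5 - 65*z^4 - 150*z^3 + 610*z^2 + 1435*z + 735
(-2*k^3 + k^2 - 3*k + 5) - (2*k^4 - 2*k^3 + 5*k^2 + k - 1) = -2*k^4 - 4*k^2 - 4*k + 6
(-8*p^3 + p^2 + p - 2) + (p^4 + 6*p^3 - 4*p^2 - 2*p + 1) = p^4 - 2*p^3 - 3*p^2 - p - 1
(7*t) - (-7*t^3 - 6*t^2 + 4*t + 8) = 7*t^3 + 6*t^2 + 3*t - 8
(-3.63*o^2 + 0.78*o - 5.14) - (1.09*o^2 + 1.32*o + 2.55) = -4.72*o^2 - 0.54*o - 7.69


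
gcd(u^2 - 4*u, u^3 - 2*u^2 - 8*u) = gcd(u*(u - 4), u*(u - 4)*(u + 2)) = u^2 - 4*u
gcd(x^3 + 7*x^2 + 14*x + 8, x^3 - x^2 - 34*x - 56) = x^2 + 6*x + 8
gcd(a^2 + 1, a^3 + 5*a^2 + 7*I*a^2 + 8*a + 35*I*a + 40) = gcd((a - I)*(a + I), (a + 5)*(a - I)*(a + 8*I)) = a - I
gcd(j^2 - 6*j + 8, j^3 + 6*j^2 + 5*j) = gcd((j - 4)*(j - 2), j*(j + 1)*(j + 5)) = 1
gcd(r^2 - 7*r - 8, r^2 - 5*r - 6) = r + 1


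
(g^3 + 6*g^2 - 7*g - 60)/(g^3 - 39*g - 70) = (g^2 + g - 12)/(g^2 - 5*g - 14)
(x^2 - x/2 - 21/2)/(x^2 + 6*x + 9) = (x - 7/2)/(x + 3)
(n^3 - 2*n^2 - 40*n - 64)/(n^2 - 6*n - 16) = n + 4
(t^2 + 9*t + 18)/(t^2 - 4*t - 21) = (t + 6)/(t - 7)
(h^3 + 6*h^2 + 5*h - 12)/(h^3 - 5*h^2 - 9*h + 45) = (h^2 + 3*h - 4)/(h^2 - 8*h + 15)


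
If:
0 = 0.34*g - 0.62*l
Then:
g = 1.82352941176471*l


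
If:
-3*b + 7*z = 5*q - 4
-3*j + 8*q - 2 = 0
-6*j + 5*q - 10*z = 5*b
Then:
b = 127*z/8 + 3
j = -65*z/3 - 10/3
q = -65*z/8 - 1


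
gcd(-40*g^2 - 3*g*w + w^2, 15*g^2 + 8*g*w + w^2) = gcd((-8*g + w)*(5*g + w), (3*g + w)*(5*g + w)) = 5*g + w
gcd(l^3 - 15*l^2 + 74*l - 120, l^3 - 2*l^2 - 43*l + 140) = l^2 - 9*l + 20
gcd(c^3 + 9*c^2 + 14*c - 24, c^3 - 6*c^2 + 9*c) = 1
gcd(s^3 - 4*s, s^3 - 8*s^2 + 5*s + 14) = s - 2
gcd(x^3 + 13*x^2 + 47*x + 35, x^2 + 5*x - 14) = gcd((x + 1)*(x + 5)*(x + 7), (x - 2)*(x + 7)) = x + 7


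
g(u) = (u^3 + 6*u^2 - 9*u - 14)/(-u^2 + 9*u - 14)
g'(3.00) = 6.00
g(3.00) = 10.00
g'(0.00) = 1.29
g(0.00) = 1.00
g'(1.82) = 3.17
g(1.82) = 4.80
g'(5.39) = 42.21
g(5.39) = 49.18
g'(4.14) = 12.69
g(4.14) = 20.02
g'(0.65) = 1.78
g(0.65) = 1.99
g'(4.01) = 11.53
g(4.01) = 18.45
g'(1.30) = 2.45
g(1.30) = 3.35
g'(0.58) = 1.72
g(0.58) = 1.87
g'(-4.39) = -0.14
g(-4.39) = -0.78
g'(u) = (2*u - 9)*(u^3 + 6*u^2 - 9*u - 14)/(-u^2 + 9*u - 14)^2 + (3*u^2 + 12*u - 9)/(-u^2 + 9*u - 14) = (-u^2 + 14*u + 63)/(u^2 - 14*u + 49)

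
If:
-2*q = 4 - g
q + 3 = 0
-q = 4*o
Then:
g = -2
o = 3/4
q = -3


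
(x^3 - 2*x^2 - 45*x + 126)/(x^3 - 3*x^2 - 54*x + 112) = (x^2 - 9*x + 18)/(x^2 - 10*x + 16)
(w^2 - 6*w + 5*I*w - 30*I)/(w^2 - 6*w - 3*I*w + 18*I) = (w + 5*I)/(w - 3*I)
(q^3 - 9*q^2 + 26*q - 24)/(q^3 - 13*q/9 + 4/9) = 9*(q^3 - 9*q^2 + 26*q - 24)/(9*q^3 - 13*q + 4)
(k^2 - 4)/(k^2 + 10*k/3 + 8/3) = 3*(k - 2)/(3*k + 4)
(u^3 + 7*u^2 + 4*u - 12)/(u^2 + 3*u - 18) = (u^2 + u - 2)/(u - 3)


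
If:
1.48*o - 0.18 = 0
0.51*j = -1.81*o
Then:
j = -0.43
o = 0.12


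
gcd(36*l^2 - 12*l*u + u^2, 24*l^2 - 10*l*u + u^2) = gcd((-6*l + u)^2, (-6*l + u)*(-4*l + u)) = -6*l + u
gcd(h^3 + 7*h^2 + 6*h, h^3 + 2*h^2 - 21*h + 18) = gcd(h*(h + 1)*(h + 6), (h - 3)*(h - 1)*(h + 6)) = h + 6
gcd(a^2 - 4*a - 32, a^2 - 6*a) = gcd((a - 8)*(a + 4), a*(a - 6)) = 1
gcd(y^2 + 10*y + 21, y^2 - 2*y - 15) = y + 3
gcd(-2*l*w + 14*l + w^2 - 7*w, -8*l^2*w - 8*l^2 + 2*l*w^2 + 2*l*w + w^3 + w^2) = -2*l + w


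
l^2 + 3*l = l*(l + 3)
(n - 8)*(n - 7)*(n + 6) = n^3 - 9*n^2 - 34*n + 336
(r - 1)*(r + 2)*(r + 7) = r^3 + 8*r^2 + 5*r - 14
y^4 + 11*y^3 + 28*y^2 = y^2*(y + 4)*(y + 7)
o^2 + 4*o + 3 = (o + 1)*(o + 3)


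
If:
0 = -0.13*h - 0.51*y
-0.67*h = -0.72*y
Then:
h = 0.00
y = 0.00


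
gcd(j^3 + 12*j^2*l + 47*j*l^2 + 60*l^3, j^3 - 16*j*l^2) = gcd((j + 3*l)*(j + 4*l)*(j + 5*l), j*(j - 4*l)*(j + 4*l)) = j + 4*l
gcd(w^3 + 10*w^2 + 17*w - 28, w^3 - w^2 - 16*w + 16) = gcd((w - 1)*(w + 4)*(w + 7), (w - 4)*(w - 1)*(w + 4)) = w^2 + 3*w - 4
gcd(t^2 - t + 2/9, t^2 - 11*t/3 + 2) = t - 2/3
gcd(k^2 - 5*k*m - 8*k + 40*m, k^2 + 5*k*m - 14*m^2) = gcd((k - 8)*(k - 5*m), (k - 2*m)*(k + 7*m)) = 1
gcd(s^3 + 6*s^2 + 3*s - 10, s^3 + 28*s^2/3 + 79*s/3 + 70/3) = s^2 + 7*s + 10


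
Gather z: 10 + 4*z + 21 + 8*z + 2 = 12*z + 33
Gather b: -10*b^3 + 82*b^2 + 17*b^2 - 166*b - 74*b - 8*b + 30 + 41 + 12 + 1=-10*b^3 + 99*b^2 - 248*b + 84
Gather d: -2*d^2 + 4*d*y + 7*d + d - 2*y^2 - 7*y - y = -2*d^2 + d*(4*y + 8) - 2*y^2 - 8*y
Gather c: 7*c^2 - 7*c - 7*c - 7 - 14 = 7*c^2 - 14*c - 21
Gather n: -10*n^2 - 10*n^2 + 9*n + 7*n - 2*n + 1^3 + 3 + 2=-20*n^2 + 14*n + 6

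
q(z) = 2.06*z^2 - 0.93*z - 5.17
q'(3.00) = 11.43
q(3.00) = 10.58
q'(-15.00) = -62.73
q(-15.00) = 472.28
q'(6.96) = 27.75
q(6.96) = 88.15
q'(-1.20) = -5.87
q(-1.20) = -1.09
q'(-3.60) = -15.76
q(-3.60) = 24.88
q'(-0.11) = -1.38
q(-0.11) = -5.04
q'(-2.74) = -12.22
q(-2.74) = 12.84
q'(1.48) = 5.17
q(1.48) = -2.03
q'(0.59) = 1.50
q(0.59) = -5.00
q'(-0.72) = -3.90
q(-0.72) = -3.43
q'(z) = 4.12*z - 0.93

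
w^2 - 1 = (w - 1)*(w + 1)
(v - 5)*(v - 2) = v^2 - 7*v + 10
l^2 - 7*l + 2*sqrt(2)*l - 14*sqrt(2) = (l - 7)*(l + 2*sqrt(2))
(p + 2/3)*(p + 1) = p^2 + 5*p/3 + 2/3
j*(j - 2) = j^2 - 2*j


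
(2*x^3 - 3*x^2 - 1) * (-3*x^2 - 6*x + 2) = -6*x^5 - 3*x^4 + 22*x^3 - 3*x^2 + 6*x - 2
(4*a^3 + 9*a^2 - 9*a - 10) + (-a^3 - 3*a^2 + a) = 3*a^3 + 6*a^2 - 8*a - 10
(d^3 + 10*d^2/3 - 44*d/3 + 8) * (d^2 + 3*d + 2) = d^5 + 19*d^4/3 - 8*d^3/3 - 88*d^2/3 - 16*d/3 + 16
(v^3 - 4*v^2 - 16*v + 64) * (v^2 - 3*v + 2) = v^5 - 7*v^4 - 2*v^3 + 104*v^2 - 224*v + 128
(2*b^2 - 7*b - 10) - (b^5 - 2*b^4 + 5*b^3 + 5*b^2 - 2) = -b^5 + 2*b^4 - 5*b^3 - 3*b^2 - 7*b - 8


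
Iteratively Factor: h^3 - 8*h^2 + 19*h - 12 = (h - 3)*(h^2 - 5*h + 4) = (h - 3)*(h - 1)*(h - 4)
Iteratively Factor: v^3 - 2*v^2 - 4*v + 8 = (v - 2)*(v^2 - 4) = (v - 2)^2*(v + 2)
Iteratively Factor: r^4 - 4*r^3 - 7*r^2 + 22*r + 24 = (r - 4)*(r^3 - 7*r - 6) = (r - 4)*(r + 1)*(r^2 - r - 6) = (r - 4)*(r - 3)*(r + 1)*(r + 2)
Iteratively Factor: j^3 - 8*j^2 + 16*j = (j - 4)*(j^2 - 4*j) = (j - 4)^2*(j)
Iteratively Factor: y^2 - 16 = (y + 4)*(y - 4)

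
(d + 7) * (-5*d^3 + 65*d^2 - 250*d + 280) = -5*d^4 + 30*d^3 + 205*d^2 - 1470*d + 1960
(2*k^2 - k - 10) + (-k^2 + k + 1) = k^2 - 9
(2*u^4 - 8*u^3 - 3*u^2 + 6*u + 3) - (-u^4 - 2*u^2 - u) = 3*u^4 - 8*u^3 - u^2 + 7*u + 3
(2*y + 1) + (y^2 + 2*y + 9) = y^2 + 4*y + 10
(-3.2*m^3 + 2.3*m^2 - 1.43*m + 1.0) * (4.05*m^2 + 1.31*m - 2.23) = -12.96*m^5 + 5.123*m^4 + 4.3575*m^3 - 2.9523*m^2 + 4.4989*m - 2.23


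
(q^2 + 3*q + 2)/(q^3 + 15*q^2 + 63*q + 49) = (q + 2)/(q^2 + 14*q + 49)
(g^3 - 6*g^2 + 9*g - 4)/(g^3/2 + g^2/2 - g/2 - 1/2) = 2*(g^2 - 5*g + 4)/(g^2 + 2*g + 1)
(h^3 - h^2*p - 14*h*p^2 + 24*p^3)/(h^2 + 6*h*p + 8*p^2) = (h^2 - 5*h*p + 6*p^2)/(h + 2*p)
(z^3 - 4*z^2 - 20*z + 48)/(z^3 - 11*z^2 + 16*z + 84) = (z^2 + 2*z - 8)/(z^2 - 5*z - 14)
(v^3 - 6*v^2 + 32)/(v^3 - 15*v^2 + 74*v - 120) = (v^2 - 2*v - 8)/(v^2 - 11*v + 30)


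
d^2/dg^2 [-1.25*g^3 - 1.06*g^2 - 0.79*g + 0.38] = -7.5*g - 2.12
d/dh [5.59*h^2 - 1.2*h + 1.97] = 11.18*h - 1.2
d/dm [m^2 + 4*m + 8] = 2*m + 4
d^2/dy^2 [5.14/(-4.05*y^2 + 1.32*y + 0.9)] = (-168.6177*y^2 + 54.95688*y + 5.14*(8.1*y - 1.32)*(16.2*y - 2.64) + 37.4706)/(-4.05*y^2 + 1.32*y + 0.9)^3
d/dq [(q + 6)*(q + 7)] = 2*q + 13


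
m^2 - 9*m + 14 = (m - 7)*(m - 2)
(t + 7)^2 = t^2 + 14*t + 49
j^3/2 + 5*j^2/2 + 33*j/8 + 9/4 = (j/2 + 1)*(j + 3/2)^2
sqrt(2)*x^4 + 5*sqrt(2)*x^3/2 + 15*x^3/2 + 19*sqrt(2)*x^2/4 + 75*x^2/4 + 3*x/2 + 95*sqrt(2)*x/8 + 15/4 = (x + 5/2)*(x + sqrt(2)/2)*(x + 3*sqrt(2))*(sqrt(2)*x + 1/2)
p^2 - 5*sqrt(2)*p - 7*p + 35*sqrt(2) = (p - 7)*(p - 5*sqrt(2))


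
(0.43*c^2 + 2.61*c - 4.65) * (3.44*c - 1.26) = 1.4792*c^3 + 8.4366*c^2 - 19.2846*c + 5.859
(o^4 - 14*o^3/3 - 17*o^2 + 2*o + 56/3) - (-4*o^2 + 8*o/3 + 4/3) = o^4 - 14*o^3/3 - 13*o^2 - 2*o/3 + 52/3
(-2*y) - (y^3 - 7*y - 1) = -y^3 + 5*y + 1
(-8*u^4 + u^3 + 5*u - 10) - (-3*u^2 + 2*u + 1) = -8*u^4 + u^3 + 3*u^2 + 3*u - 11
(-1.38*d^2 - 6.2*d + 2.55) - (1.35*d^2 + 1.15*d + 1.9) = -2.73*d^2 - 7.35*d + 0.65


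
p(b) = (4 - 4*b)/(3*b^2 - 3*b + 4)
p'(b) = (3 - 6*b)*(4 - 4*b)/(3*b^2 - 3*b + 4)^2 - 4/(3*b^2 - 3*b + 4)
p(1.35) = -0.26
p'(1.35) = -0.50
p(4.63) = -0.27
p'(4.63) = 0.05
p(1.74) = -0.38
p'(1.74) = -0.15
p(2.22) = -0.40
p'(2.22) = 0.01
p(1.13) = -0.12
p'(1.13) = -0.80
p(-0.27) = 1.01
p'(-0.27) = 0.13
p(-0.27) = 1.01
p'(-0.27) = 0.13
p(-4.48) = 0.28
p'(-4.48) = 0.06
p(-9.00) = 0.15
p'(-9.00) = 0.02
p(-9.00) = 0.15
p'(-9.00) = 0.02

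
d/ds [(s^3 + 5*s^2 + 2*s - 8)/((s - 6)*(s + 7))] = (s^4 + 2*s^3 - 123*s^2 - 404*s - 76)/(s^4 + 2*s^3 - 83*s^2 - 84*s + 1764)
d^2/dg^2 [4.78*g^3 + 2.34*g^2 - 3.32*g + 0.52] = 28.68*g + 4.68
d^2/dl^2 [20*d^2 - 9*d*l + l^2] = 2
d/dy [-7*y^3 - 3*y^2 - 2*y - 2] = -21*y^2 - 6*y - 2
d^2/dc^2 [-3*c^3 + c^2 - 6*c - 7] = 2 - 18*c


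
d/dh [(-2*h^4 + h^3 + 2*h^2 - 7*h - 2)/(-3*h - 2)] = 2*(9*h^4 + 5*h^3 - 6*h^2 - 4*h + 4)/(9*h^2 + 12*h + 4)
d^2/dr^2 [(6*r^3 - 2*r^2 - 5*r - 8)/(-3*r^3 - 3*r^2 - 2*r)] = 2*(72*r^6 + 243*r^5 + 531*r^4 + 555*r^3 + 360*r^2 + 144*r + 32)/(r^3*(27*r^6 + 81*r^5 + 135*r^4 + 135*r^3 + 90*r^2 + 36*r + 8))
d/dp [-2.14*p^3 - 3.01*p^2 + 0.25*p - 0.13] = -6.42*p^2 - 6.02*p + 0.25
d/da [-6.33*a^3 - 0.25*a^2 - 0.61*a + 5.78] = -18.99*a^2 - 0.5*a - 0.61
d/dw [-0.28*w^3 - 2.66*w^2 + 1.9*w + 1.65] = -0.84*w^2 - 5.32*w + 1.9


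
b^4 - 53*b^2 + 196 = (b - 7)*(b - 2)*(b + 2)*(b + 7)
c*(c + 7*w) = c^2 + 7*c*w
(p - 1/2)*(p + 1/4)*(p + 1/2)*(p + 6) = p^4 + 25*p^3/4 + 5*p^2/4 - 25*p/16 - 3/8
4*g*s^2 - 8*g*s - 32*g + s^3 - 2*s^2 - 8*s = (4*g + s)*(s - 4)*(s + 2)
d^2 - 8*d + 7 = (d - 7)*(d - 1)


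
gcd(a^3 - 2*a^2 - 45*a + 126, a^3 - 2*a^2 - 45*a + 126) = a^3 - 2*a^2 - 45*a + 126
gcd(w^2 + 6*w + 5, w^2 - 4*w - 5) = w + 1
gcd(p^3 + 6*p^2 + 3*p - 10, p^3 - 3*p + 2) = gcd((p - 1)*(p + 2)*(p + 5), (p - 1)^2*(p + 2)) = p^2 + p - 2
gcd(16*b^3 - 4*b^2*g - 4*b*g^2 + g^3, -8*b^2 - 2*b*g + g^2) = 8*b^2 + 2*b*g - g^2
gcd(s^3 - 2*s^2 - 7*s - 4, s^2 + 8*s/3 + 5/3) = s + 1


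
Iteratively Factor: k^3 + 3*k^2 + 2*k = (k + 1)*(k^2 + 2*k) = (k + 1)*(k + 2)*(k)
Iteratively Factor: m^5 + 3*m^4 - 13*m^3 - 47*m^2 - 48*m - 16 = (m + 1)*(m^4 + 2*m^3 - 15*m^2 - 32*m - 16) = (m + 1)^2*(m^3 + m^2 - 16*m - 16) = (m - 4)*(m + 1)^2*(m^2 + 5*m + 4) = (m - 4)*(m + 1)^3*(m + 4)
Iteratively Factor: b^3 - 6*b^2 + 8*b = (b - 2)*(b^2 - 4*b) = b*(b - 2)*(b - 4)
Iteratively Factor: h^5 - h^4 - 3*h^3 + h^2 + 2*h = (h + 1)*(h^4 - 2*h^3 - h^2 + 2*h) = (h - 2)*(h + 1)*(h^3 - h) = (h - 2)*(h - 1)*(h + 1)*(h^2 + h) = (h - 2)*(h - 1)*(h + 1)^2*(h)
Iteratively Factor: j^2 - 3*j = (j)*(j - 3)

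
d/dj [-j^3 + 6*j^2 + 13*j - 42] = -3*j^2 + 12*j + 13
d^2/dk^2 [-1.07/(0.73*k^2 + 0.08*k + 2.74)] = (1.140406*k^2 + 0.124976*k - 1.07*(1.46*k + 0.08)*(2.92*k + 0.16) + 4.280428)/(0.73*k^2 + 0.08*k + 2.74)^3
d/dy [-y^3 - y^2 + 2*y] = -3*y^2 - 2*y + 2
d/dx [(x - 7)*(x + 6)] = 2*x - 1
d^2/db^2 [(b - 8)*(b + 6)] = 2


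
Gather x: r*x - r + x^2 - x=-r + x^2 + x*(r - 1)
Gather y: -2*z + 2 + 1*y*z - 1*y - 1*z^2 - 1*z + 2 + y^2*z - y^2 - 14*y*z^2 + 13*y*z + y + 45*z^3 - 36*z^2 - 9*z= y^2*(z - 1) + y*(-14*z^2 + 14*z) + 45*z^3 - 37*z^2 - 12*z + 4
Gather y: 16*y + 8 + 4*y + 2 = 20*y + 10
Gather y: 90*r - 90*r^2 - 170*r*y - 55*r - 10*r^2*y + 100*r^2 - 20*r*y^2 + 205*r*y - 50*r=10*r^2 - 20*r*y^2 - 15*r + y*(-10*r^2 + 35*r)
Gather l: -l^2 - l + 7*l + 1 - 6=-l^2 + 6*l - 5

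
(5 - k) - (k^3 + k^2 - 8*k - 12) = -k^3 - k^2 + 7*k + 17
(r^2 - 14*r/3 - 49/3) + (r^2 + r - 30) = 2*r^2 - 11*r/3 - 139/3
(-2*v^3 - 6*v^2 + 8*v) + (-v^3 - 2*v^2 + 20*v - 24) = -3*v^3 - 8*v^2 + 28*v - 24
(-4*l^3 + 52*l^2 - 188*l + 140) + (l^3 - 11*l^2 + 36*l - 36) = -3*l^3 + 41*l^2 - 152*l + 104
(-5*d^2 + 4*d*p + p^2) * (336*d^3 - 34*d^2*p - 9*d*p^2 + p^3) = -1680*d^5 + 1514*d^4*p + 245*d^3*p^2 - 75*d^2*p^3 - 5*d*p^4 + p^5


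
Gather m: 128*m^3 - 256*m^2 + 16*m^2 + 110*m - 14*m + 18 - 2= 128*m^3 - 240*m^2 + 96*m + 16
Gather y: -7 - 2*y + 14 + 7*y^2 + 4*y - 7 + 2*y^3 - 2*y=2*y^3 + 7*y^2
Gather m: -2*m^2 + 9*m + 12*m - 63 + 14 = -2*m^2 + 21*m - 49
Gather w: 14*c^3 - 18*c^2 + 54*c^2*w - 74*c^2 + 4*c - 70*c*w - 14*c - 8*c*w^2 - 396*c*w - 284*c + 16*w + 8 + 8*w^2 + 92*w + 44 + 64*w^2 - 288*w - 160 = 14*c^3 - 92*c^2 - 294*c + w^2*(72 - 8*c) + w*(54*c^2 - 466*c - 180) - 108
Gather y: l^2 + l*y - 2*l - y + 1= l^2 - 2*l + y*(l - 1) + 1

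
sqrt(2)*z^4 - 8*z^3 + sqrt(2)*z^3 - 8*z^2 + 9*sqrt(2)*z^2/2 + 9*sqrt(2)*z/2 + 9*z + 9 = (z + 1)*(z - 3*sqrt(2))*(z - 3*sqrt(2)/2)*(sqrt(2)*z + 1)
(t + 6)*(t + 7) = t^2 + 13*t + 42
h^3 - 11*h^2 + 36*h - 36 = (h - 6)*(h - 3)*(h - 2)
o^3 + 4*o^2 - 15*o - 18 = (o - 3)*(o + 1)*(o + 6)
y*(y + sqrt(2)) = y^2 + sqrt(2)*y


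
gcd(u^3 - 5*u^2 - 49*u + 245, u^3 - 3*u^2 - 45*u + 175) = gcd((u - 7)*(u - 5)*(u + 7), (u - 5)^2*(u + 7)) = u^2 + 2*u - 35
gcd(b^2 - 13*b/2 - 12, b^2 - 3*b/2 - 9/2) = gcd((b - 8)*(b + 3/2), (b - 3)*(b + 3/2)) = b + 3/2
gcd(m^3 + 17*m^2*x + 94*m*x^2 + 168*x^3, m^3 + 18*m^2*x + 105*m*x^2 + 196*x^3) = m^2 + 11*m*x + 28*x^2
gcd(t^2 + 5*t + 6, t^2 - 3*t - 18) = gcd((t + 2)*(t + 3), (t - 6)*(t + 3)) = t + 3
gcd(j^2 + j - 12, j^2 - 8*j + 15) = j - 3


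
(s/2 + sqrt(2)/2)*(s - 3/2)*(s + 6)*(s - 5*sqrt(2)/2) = s^4/2 - 3*sqrt(2)*s^3/4 + 9*s^3/4 - 7*s^2 - 27*sqrt(2)*s^2/8 - 45*s/4 + 27*sqrt(2)*s/4 + 45/2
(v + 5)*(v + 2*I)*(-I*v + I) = -I*v^3 + 2*v^2 - 4*I*v^2 + 8*v + 5*I*v - 10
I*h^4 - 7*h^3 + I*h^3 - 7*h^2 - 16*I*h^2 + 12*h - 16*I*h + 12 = (h + 2*I)^2*(h + 3*I)*(I*h + I)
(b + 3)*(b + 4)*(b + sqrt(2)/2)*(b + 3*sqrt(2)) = b^4 + 7*sqrt(2)*b^3/2 + 7*b^3 + 15*b^2 + 49*sqrt(2)*b^2/2 + 21*b + 42*sqrt(2)*b + 36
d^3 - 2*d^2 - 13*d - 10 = (d - 5)*(d + 1)*(d + 2)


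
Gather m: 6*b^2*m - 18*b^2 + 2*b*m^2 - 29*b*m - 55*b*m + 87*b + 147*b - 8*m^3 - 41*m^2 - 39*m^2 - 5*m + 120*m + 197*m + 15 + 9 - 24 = -18*b^2 + 234*b - 8*m^3 + m^2*(2*b - 80) + m*(6*b^2 - 84*b + 312)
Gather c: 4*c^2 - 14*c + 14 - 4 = 4*c^2 - 14*c + 10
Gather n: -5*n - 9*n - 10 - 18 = -14*n - 28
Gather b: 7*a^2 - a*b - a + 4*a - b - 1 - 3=7*a^2 + 3*a + b*(-a - 1) - 4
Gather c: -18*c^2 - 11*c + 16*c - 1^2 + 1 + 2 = -18*c^2 + 5*c + 2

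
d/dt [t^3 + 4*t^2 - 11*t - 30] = 3*t^2 + 8*t - 11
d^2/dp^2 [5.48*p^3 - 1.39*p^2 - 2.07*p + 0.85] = 32.88*p - 2.78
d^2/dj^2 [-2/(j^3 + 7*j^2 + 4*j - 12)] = 4*((3*j + 7)*(j^3 + 7*j^2 + 4*j - 12) - (3*j^2 + 14*j + 4)^2)/(j^3 + 7*j^2 + 4*j - 12)^3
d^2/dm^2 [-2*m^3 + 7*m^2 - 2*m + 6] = 14 - 12*m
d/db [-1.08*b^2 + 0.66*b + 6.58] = 0.66 - 2.16*b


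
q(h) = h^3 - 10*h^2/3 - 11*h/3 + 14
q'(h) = 3*h^2 - 20*h/3 - 11/3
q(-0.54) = 14.85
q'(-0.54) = 0.81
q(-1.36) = 10.31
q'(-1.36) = 10.95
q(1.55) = 4.03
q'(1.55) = -6.79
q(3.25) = 1.20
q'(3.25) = 6.35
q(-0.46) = 14.88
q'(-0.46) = 0.03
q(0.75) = 9.80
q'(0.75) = -6.98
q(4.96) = 35.83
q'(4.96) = 37.07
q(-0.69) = 14.61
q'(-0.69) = 2.36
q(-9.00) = -952.00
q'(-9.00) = 299.33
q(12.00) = 1218.00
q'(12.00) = 348.33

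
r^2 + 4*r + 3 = (r + 1)*(r + 3)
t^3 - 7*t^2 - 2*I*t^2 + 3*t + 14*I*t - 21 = (t - 7)*(t - 3*I)*(t + I)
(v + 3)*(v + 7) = v^2 + 10*v + 21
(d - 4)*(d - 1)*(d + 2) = d^3 - 3*d^2 - 6*d + 8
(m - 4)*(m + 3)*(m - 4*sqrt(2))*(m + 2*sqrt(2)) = m^4 - 2*sqrt(2)*m^3 - m^3 - 28*m^2 + 2*sqrt(2)*m^2 + 16*m + 24*sqrt(2)*m + 192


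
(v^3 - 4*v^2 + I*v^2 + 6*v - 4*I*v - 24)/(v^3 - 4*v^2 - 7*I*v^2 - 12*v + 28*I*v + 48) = (v^2 + I*v + 6)/(v^2 - 7*I*v - 12)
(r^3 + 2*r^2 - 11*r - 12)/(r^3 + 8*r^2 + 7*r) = (r^2 + r - 12)/(r*(r + 7))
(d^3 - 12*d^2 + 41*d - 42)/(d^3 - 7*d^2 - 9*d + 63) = (d - 2)/(d + 3)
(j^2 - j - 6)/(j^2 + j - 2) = (j - 3)/(j - 1)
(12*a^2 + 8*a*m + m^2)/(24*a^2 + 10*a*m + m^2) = (2*a + m)/(4*a + m)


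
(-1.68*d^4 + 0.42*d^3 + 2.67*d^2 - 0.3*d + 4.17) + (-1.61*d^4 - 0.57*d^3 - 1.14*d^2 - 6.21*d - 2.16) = -3.29*d^4 - 0.15*d^3 + 1.53*d^2 - 6.51*d + 2.01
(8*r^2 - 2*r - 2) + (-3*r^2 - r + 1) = 5*r^2 - 3*r - 1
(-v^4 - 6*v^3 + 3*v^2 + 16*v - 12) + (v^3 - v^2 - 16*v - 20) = -v^4 - 5*v^3 + 2*v^2 - 32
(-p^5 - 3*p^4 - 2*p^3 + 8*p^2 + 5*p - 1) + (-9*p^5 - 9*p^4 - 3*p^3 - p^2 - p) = -10*p^5 - 12*p^4 - 5*p^3 + 7*p^2 + 4*p - 1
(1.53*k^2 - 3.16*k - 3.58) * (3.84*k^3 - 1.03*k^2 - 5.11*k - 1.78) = 5.8752*k^5 - 13.7103*k^4 - 18.3107*k^3 + 17.1116*k^2 + 23.9186*k + 6.3724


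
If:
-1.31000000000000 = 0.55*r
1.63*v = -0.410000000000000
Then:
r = -2.38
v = -0.25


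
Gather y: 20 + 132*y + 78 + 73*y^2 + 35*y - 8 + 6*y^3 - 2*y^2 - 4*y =6*y^3 + 71*y^2 + 163*y + 90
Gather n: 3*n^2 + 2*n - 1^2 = 3*n^2 + 2*n - 1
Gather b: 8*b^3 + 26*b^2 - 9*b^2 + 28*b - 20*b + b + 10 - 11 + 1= 8*b^3 + 17*b^2 + 9*b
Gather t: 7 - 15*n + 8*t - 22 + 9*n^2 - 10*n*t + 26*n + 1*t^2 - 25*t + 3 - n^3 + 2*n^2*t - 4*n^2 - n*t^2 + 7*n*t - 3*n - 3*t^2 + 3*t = -n^3 + 5*n^2 + 8*n + t^2*(-n - 2) + t*(2*n^2 - 3*n - 14) - 12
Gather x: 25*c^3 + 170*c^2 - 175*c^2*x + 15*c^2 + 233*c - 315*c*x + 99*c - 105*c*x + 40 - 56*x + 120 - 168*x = 25*c^3 + 185*c^2 + 332*c + x*(-175*c^2 - 420*c - 224) + 160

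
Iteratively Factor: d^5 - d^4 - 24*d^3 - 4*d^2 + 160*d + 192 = (d + 2)*(d^4 - 3*d^3 - 18*d^2 + 32*d + 96) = (d - 4)*(d + 2)*(d^3 + d^2 - 14*d - 24) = (d - 4)^2*(d + 2)*(d^2 + 5*d + 6) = (d - 4)^2*(d + 2)*(d + 3)*(d + 2)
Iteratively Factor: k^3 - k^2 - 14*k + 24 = (k - 2)*(k^2 + k - 12) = (k - 3)*(k - 2)*(k + 4)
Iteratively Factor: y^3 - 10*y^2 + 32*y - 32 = (y - 4)*(y^2 - 6*y + 8) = (y - 4)^2*(y - 2)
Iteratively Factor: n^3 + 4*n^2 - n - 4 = (n + 1)*(n^2 + 3*n - 4) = (n + 1)*(n + 4)*(n - 1)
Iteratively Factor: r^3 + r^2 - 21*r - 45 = (r + 3)*(r^2 - 2*r - 15) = (r + 3)^2*(r - 5)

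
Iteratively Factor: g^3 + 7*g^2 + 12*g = (g + 4)*(g^2 + 3*g) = g*(g + 4)*(g + 3)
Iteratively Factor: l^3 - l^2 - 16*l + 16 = (l + 4)*(l^2 - 5*l + 4) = (l - 1)*(l + 4)*(l - 4)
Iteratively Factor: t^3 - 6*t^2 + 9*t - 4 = (t - 1)*(t^2 - 5*t + 4) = (t - 1)^2*(t - 4)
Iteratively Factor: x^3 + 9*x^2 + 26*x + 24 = (x + 2)*(x^2 + 7*x + 12) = (x + 2)*(x + 4)*(x + 3)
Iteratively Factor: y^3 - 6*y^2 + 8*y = (y - 2)*(y^2 - 4*y) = (y - 4)*(y - 2)*(y)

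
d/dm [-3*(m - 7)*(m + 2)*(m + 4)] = -9*m^2 + 6*m + 102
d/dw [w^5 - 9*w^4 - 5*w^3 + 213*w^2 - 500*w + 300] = 5*w^4 - 36*w^3 - 15*w^2 + 426*w - 500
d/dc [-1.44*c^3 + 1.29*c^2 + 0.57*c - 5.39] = -4.32*c^2 + 2.58*c + 0.57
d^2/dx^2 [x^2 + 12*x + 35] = 2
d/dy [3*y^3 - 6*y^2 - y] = 9*y^2 - 12*y - 1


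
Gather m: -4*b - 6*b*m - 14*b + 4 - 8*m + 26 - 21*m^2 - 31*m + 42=-18*b - 21*m^2 + m*(-6*b - 39) + 72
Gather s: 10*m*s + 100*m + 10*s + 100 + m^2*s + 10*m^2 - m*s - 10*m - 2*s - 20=10*m^2 + 90*m + s*(m^2 + 9*m + 8) + 80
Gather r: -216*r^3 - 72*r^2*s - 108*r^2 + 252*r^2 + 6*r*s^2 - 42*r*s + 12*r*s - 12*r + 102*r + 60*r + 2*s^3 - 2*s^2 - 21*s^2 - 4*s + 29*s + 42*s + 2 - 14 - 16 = -216*r^3 + r^2*(144 - 72*s) + r*(6*s^2 - 30*s + 150) + 2*s^3 - 23*s^2 + 67*s - 28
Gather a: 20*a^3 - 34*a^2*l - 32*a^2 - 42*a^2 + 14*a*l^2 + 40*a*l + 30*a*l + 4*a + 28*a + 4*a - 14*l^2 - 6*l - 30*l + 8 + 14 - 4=20*a^3 + a^2*(-34*l - 74) + a*(14*l^2 + 70*l + 36) - 14*l^2 - 36*l + 18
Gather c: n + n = 2*n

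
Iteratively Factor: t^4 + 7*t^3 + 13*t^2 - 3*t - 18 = (t + 2)*(t^3 + 5*t^2 + 3*t - 9) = (t + 2)*(t + 3)*(t^2 + 2*t - 3) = (t + 2)*(t + 3)^2*(t - 1)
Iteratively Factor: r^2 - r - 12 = (r + 3)*(r - 4)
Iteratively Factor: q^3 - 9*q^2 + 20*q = (q - 5)*(q^2 - 4*q) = (q - 5)*(q - 4)*(q)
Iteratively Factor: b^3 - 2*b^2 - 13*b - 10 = (b + 2)*(b^2 - 4*b - 5) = (b - 5)*(b + 2)*(b + 1)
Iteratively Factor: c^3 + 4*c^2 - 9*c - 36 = (c - 3)*(c^2 + 7*c + 12) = (c - 3)*(c + 4)*(c + 3)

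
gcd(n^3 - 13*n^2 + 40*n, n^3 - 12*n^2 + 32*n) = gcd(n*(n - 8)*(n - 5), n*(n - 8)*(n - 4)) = n^2 - 8*n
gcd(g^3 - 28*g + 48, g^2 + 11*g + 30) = g + 6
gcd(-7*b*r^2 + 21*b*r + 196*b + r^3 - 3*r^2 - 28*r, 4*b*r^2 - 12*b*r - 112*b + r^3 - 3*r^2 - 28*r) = r^2 - 3*r - 28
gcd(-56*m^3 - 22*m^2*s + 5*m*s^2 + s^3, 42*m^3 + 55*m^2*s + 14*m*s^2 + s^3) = 7*m + s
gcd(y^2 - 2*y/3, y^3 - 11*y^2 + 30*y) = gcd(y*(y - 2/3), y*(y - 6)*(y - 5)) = y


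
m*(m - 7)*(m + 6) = m^3 - m^2 - 42*m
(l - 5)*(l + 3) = l^2 - 2*l - 15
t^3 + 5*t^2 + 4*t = t*(t + 1)*(t + 4)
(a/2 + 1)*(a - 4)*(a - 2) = a^3/2 - 2*a^2 - 2*a + 8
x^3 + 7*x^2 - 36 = (x - 2)*(x + 3)*(x + 6)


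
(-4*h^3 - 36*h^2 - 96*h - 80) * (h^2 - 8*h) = -4*h^5 - 4*h^4 + 192*h^3 + 688*h^2 + 640*h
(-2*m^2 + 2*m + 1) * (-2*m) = 4*m^3 - 4*m^2 - 2*m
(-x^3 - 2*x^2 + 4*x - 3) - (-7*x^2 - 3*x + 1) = -x^3 + 5*x^2 + 7*x - 4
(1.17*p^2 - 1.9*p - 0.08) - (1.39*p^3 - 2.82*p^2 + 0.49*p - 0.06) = -1.39*p^3 + 3.99*p^2 - 2.39*p - 0.02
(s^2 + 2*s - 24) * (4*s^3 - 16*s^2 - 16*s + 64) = 4*s^5 - 8*s^4 - 144*s^3 + 416*s^2 + 512*s - 1536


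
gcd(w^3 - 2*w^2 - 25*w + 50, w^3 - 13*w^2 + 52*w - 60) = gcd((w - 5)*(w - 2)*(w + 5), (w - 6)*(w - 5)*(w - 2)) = w^2 - 7*w + 10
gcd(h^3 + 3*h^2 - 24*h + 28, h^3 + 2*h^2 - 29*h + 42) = h^2 + 5*h - 14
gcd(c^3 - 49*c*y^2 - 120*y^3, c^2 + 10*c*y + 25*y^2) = c + 5*y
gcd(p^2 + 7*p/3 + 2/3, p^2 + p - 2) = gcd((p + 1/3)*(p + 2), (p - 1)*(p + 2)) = p + 2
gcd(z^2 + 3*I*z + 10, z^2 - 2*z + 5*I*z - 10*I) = z + 5*I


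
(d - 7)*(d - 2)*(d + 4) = d^3 - 5*d^2 - 22*d + 56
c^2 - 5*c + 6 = (c - 3)*(c - 2)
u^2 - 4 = (u - 2)*(u + 2)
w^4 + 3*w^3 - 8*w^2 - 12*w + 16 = (w - 2)*(w - 1)*(w + 2)*(w + 4)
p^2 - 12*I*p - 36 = (p - 6*I)^2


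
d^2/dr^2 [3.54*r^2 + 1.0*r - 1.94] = 7.08000000000000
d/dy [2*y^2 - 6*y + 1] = 4*y - 6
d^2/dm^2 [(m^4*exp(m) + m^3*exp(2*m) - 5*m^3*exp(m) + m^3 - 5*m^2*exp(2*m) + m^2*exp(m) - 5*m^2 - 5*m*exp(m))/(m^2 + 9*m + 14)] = (m^8*exp(m) + 4*m^7*exp(2*m) + 17*m^7*exp(m) + 56*m^6*exp(2*m) + 102*m^6*exp(m) + 184*m^5*exp(2*m) + 158*m^5*exp(m) - 480*m^4*exp(2*m) - 863*m^4*exp(m) - 3692*m^3*exp(2*m) - 4379*m^3*exp(m) + 224*m^3 - 7952*m^2*exp(2*m) - 7700*m^2*exp(m) + 1176*m^2 - 6664*m*exp(2*m) - 6916*m*exp(m) + 1176*m - 1960*exp(2*m) - 308*exp(m) - 1960)/(m^6 + 27*m^5 + 285*m^4 + 1485*m^3 + 3990*m^2 + 5292*m + 2744)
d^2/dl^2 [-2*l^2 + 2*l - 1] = -4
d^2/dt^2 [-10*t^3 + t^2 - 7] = 2 - 60*t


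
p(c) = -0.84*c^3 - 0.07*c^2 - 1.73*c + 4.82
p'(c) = -2.52*c^2 - 0.14*c - 1.73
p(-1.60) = 10.85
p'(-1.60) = -7.96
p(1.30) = 0.61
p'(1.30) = -6.17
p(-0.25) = 5.26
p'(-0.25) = -1.85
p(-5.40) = 144.39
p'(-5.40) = -74.46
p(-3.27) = 39.10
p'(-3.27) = -28.22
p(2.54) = -13.79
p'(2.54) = -18.34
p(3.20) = -28.96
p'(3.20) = -27.98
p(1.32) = 0.48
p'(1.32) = -6.31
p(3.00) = -23.68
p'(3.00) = -24.83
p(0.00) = 4.82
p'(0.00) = -1.73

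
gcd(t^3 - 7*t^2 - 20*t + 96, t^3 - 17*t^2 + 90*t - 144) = t^2 - 11*t + 24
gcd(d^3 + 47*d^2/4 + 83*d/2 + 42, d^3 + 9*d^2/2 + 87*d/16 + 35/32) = d + 7/4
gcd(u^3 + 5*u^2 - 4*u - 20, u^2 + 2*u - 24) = 1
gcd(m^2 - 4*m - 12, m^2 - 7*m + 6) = m - 6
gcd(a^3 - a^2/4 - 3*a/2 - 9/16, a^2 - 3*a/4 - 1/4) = 1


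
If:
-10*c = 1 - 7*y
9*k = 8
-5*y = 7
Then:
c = -27/25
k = 8/9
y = -7/5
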